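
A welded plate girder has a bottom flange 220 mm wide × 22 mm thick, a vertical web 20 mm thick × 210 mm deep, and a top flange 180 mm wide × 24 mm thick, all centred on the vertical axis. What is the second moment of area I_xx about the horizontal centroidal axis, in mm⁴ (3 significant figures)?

Treat the section as a set of non-overlapping primitives; coordinates are from the bounding-box lower-left.
Bottom plate: 220 × 22, A = 4 840 mm², y = 11 mm, Ī = 195 213 mm⁴.
Web plate: 20 × 210, A = 4 200 mm², y = 127 mm, Ī = 15 435 000 mm⁴.
Top plate: 180 × 24, A = 4 320 mm², y = 244 mm, Ī = 207 360 mm⁴.
Centroid: ȳ = ΣA·y / ΣA = 122.81 mm.
Transfer each piece to the horizontal centroidal axis using Ī + A·d² with d = y − 122.81:
  bottom plate: d = -111.81 mm → contributes +60 700 608 mm⁴
  web plate: d = 4.1916 mm → contributes +15 508 793 mm⁴
  top plate: d = 121.19 mm → contributes +63 656 962 mm⁴
Total I = 139 866 363 mm⁴.

I_xx ≈ 1.40 × 10⁸ mm⁴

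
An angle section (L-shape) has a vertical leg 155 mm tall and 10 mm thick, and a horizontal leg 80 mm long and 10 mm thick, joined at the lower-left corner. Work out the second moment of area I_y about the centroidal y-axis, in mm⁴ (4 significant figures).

I_y ≈ 1.070 × 10⁶ mm⁴

Split into non-overlapping primitives; take the origin at the lower-left of the bounding box.
Vertical leg: 10 × 155, A = 1 550 mm², x = 5 mm, Ī = 12916.7 mm⁴.
Horizontal leg (remainder): 70 × 10, A = 700 mm², x = 45 mm, Ī = 285 833 mm⁴.
Centroid: x̄ = ΣA·x / ΣA = 17.4444 mm.
Transfer each piece to the centroidal y-axis using Ī + A·d² with d = x − 17.4444:
  vertical leg: d = -12.4444 mm → contributes +252 956 mm⁴
  horizontal leg (remainder): d = 27.5556 mm → contributes +817 349 mm⁴
Total I = 1 070 306 mm⁴.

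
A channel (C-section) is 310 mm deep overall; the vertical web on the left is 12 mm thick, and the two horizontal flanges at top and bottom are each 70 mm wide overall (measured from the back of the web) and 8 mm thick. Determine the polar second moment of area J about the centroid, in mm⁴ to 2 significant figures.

J ≈ 5.2 × 10⁷ mm⁴

Treat the section as a set of non-overlapping primitives; coordinates are from the bounding-box lower-left.
Web: 12 × 310, A = 3 720 mm², y = 155 mm, Ī = 29 791 000 mm⁴.
Top flange (beyond web): 58 × 8, A = 464 mm², y = 306 mm, Ī = 2 475 mm⁴.
Bottom flange (beyond web): 58 × 8, A = 464 mm², y = 4 mm, Ī = 2 475 mm⁴.
By symmetry the centroid is at mid-height, ȳ = 155 mm.
Transfer each piece to the centroidal x-axis using Ī + A·d² with d = y − 155:
  web: d = 0 mm → contributes +29 791 000 mm⁴
  top flange (beyond web): d = 151 mm → contributes +10 582 139 mm⁴
  bottom flange (beyond web): d = -151 mm → contributes +10 582 139 mm⁴
Total I = 50 955 277 mm⁴.
For the y-axis: x̄ = 12.99 mm.
Repeating about the centroidal y-axis gives I_y = 1 214 621 mm⁴.
Polar second moment: J = I_x + I_y = 52 169 898 mm⁴.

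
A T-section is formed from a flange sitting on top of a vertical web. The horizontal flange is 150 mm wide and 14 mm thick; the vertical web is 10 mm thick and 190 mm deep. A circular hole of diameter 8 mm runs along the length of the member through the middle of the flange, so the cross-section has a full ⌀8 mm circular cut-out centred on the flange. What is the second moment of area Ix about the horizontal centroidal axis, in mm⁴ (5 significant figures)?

Decompose the section into non-overlapping parts with the origin at the bottom-left of its bounding rectangle.
Flange: 150 × 14, A = 2 100 mm², y = 197 mm, Ī = 34 300 mm⁴.
Web: 10 × 190, A = 1 900 mm², y = 95 mm, Ī = 5 715 833 mm⁴.
Hole (subtracted): ⌀8, A = 50.26548 mm², y = 197 mm, Ī = 201.0619 mm⁴.
Centroid: ȳ = ΣA·y / ΣA = 147.9334 mm.
Transfer each piece to the horizontal centroidal axis using Ī + A·d² with d = y − 147.9334:
  flange: d = 49.06659 mm → contributes +5 090 113 mm⁴
  web: d = -52.93341 mm → contributes +11 039 531 mm⁴
  hole: d = 49.06659 mm → contributes −121216.7 mm⁴
Total I = 16 008 427 mm⁴.

Ix ≈ 1.6008 × 10⁷ mm⁴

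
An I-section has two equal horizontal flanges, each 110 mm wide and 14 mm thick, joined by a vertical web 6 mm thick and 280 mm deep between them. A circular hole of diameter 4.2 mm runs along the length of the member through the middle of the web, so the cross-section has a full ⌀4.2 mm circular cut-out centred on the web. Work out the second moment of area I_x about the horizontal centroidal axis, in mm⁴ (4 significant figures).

Decompose the section into non-overlapping parts with the origin at the bottom-left of its bounding rectangle.
Bottom flange: 110 × 14, A = 1 540 mm², y = 7 mm, Ī = 25153.3 mm⁴.
Web: 6 × 280, A = 1 680 mm², y = 154 mm, Ī = 10 976 000 mm⁴.
Top flange: 110 × 14, A = 1 540 mm², y = 301 mm, Ī = 25153.3 mm⁴.
Hole (subtracted): ⌀4.2, A = 13.8544 mm², y = 154 mm, Ī = 15.2745 mm⁴.
By symmetry the centroid is at mid-height, ȳ = 154 mm.
Transfer each piece to the horizontal centroidal axis using Ī + A·d² with d = y − 154:
  bottom flange: d = -147 mm → contributes +33 303 013 mm⁴
  web: d = 0 mm → contributes +10 976 000 mm⁴
  top flange: d = 147 mm → contributes +33 303 013 mm⁴
  hole: d = 0 mm → contributes −15.2745 mm⁴
Total I = 77 582 011 mm⁴.

I_x ≈ 7.758 × 10⁷ mm⁴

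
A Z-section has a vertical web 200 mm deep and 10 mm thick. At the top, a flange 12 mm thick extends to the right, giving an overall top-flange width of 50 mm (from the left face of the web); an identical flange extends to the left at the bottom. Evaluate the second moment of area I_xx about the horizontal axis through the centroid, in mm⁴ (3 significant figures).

Break the section into simple shapes (no overlaps), measuring from the bottom-left corner of the bounding box.
Web: 10 × 200, A = 2 000 mm², y = 100 mm, Ī = 6 666 667 mm⁴.
Top flange (beyond web): 40 × 12, A = 480 mm², y = 194 mm, Ī = 5 760 mm⁴.
Bottom flange (beyond web): 40 × 12, A = 480 mm², y = 6 mm, Ī = 5 760 mm⁴.
Centroid: ȳ = ΣA·y / ΣA = 100 mm.
Transfer each piece to the horizontal axis through the centroid using Ī + A·d² with d = y − 100:
  web: d = 0 mm → contributes +6 666 667 mm⁴
  top flange (beyond web): d = 94 mm → contributes +4 247 040 mm⁴
  bottom flange (beyond web): d = -94 mm → contributes +4 247 040 mm⁴
Total I = 15 160 747 mm⁴.

I_xx ≈ 1.52 × 10⁷ mm⁴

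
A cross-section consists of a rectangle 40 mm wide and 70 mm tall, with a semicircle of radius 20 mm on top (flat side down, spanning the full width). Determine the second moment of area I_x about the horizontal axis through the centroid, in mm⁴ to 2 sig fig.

I_x ≈ 2.1 × 10⁶ mm⁴

Break the section into simple shapes (no overlaps), measuring from the bottom-left corner of the bounding box.
Rectangular body: 40 × 70, A = 2 800 mm², y = 35 mm, Ī = 1 143 333 mm⁴.
Semicircular cap: semicircle r = 20, A = 628.3 mm², y = 78.49 mm, Ī = 17 561 mm⁴.
Centroid: ȳ = ΣA·y / ΣA = 42.97 mm.
Transfer each piece to the horizontal axis through the centroid using Ī + A·d² with d = y − 42.97:
  rectangular body: d = -7.97 mm → contributes +1 321 202 mm⁴
  semicircular cap: d = 35.52 mm → contributes +810 204 mm⁴
Total I = 2 131 406 mm⁴.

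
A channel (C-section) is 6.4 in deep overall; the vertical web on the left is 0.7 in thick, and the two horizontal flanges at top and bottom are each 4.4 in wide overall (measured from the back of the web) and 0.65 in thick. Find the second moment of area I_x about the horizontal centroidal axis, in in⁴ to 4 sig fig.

Treat the section as a set of non-overlapping primitives; coordinates are from the bounding-box lower-left.
Web: 0.7 × 6.4, A = 4.48 in², y = 3.2 in, Ī = 15.2917 in⁴.
Top flange (beyond web): 3.7 × 0.65, A = 2.405 in², y = 6.075 in, Ī = 0.084676 in⁴.
Bottom flange (beyond web): 3.7 × 0.65, A = 2.405 in², y = 0.325 in, Ī = 0.084676 in⁴.
By symmetry the centroid is at mid-height, ȳ = 3.2 in.
Transfer each piece to the horizontal centroidal axis using Ī + A·d² with d = y − 3.2:
  web: d = 0 in → contributes +15.2917 in⁴
  top flange (beyond web): d = 2.875 in → contributes +19.9635 in⁴
  bottom flange (beyond web): d = -2.875 in → contributes +19.9635 in⁴
Total I = 55.2187 in⁴.

I_x ≈ 55.22 in⁴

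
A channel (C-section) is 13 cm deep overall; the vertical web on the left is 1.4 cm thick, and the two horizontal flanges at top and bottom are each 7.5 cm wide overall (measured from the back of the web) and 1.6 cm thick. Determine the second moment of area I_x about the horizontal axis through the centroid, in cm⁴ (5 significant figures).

Decompose the section into non-overlapping parts with the origin at the bottom-left of its bounding rectangle.
Web: 1.4 × 13, A = 18.2 cm², y = 6.5 cm, Ī = 256.3167 cm⁴.
Top flange (beyond web): 6.1 × 1.6, A = 9.76 cm², y = 12.2 cm, Ī = 2.082133 cm⁴.
Bottom flange (beyond web): 6.1 × 1.6, A = 9.76 cm², y = 0.8 cm, Ī = 2.082133 cm⁴.
By symmetry the centroid is at mid-height, ȳ = 6.5 cm.
Transfer each piece to the horizontal axis through the centroid using Ī + A·d² with d = y − 6.5:
  web: d = 0 cm → contributes +256.3167 cm⁴
  top flange (beyond web): d = 5.7 cm → contributes +319.1845 cm⁴
  bottom flange (beyond web): d = -5.7 cm → contributes +319.1845 cm⁴
Total I = 894.6857 cm⁴.

I_x ≈ 894.69 cm⁴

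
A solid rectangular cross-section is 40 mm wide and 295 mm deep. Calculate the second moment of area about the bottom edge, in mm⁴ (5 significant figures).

The section: 40 × 295, A = 11 800 mm², y = 147.5 mm, Ī = 85 574 583 mm⁴.
Transfer it to the base of the section using Ī + A·d² with d = y − 0:
  the section: d = 147.5 mm → contributes +342 298 333 mm⁴
Total I = 342 298 333 mm⁴.

I_base ≈ 3.4230 × 10⁸ mm⁴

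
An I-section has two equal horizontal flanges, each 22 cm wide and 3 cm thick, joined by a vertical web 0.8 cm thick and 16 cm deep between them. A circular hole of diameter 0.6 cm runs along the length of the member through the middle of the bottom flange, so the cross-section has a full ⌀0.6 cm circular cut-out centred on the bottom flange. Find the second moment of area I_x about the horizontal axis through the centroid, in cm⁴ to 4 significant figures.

Break the section into simple shapes (no overlaps), measuring from the bottom-left corner of the bounding box.
Bottom flange: 22 × 3, A = 66 cm², y = 1.5 cm, Ī = 49.5 cm⁴.
Web: 0.8 × 16, A = 12.8 cm², y = 11 cm, Ī = 273.067 cm⁴.
Top flange: 22 × 3, A = 66 cm², y = 20.5 cm, Ī = 49.5 cm⁴.
Hole (subtracted): ⌀0.6, A = 0.282743 cm², y = 1.5 cm, Ī = 0.00636173 cm⁴.
Centroid: ȳ = ΣA·y / ΣA = 11.0186 cm.
Transfer each piece to the horizontal axis through the centroid using Ī + A·d² with d = y − 11.0186:
  bottom flange: d = -9.51859 cm → contributes +6029.33 cm⁴
  web: d = -0.0185864 cm → contributes +273.071 cm⁴
  top flange: d = 9.48141 cm → contributes +5982.72 cm⁴
  hole: d = -9.51859 cm → contributes −25.6239 cm⁴
Total I = 12259.5 cm⁴.

I_x ≈ 1.226 × 10⁴ cm⁴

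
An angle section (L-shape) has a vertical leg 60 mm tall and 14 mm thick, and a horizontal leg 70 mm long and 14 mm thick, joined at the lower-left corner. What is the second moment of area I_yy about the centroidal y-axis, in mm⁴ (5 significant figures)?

I_yy ≈ 7.1536 × 10⁵ mm⁴

Break the section into simple shapes (no overlaps), measuring from the bottom-left corner of the bounding box.
Vertical leg: 14 × 60, A = 840 mm², x = 7 mm, Ī = 13 720 mm⁴.
Horizontal leg (remainder): 56 × 14, A = 784 mm², x = 42 mm, Ī = 204885.3 mm⁴.
Centroid: x̄ = ΣA·x / ΣA = 23.89655 mm.
Transfer each piece to the centroidal y-axis using Ī + A·d² with d = x − 23.89655:
  vertical leg: d = -16.89655 mm → contributes +253534.5 mm⁴
  horizontal leg (remainder): d = 18.10345 mm → contributes +461829.4 mm⁴
Total I = 715 364 mm⁴.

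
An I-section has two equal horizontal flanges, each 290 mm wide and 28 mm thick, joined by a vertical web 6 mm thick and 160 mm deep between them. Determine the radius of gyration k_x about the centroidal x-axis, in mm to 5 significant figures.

Break the section into simple shapes (no overlaps), measuring from the bottom-left corner of the bounding box.
Bottom flange: 290 × 28, A = 8 120 mm², y = 14 mm, Ī = 530506.7 mm⁴.
Web: 6 × 160, A = 960 mm², y = 108 mm, Ī = 2 048 000 mm⁴.
Top flange: 290 × 28, A = 8 120 mm², y = 202 mm, Ī = 530506.7 mm⁴.
By symmetry the centroid is at mid-height, ȳ = 108 mm.
Transfer each piece to the centroidal x-axis using Ī + A·d² with d = y − 108:
  bottom flange: d = -94 mm → contributes +72 278 827 mm⁴
  web: d = 0 mm → contributes +2 048 000 mm⁴
  top flange: d = 94 mm → contributes +72 278 827 mm⁴
Total I = 146 605 653 mm⁴.
Radius of gyration: k = √(I/A) = √(146 605 653 / 17 200) = 92.32326 mm.

k_x ≈ 92.323 mm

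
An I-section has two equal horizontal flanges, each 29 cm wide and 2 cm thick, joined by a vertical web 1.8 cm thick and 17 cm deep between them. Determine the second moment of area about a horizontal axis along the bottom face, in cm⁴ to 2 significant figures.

Break the section into simple shapes (no overlaps), measuring from the bottom-left corner of the bounding box.
Bottom flange: 29 × 2, A = 58 cm², y = 1 cm, Ī = 19.33 cm⁴.
Web: 1.8 × 17, A = 30.6 cm², y = 10.5 cm, Ī = 737 cm⁴.
Top flange: 29 × 2, A = 58 cm², y = 20 cm, Ī = 19.33 cm⁴.
Transfer each piece to a horizontal axis along the bottom face using Ī + A·d² with d = y − 0:
  bottom flange: d = 1 cm → contributes +77.33 cm⁴
  web: d = 10.5 cm → contributes +4 111 cm⁴
  top flange: d = 20 cm → contributes +23 219 cm⁴
Total I = 27 407 cm⁴.

I_base ≈ 2.7 × 10⁴ cm⁴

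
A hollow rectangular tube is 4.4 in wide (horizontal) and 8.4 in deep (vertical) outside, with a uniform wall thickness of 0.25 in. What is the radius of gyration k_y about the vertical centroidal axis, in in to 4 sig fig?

k_y ≈ 1.829 in

Decompose the section into non-overlapping parts with the origin at the bottom-left of its bounding rectangle.
Outer rectangle: 4.4 × 8.4, A = 36.96 in², x = 2.2 in, Ī = 59.6288 in⁴.
Inner void (subtracted): 3.9 × 7.9, A = 30.81 in², x = 2.2 in, Ī = 39.0517 in⁴.
By symmetry the centroid is at mid-width, x̄ = 2.2 in.
All pieces are centred on the vertical centroidal axis, so I = ΣĪ (holes subtracted) = 20.5771 in⁴.
Radius of gyration: k = √(I/A) = √(20.5771 / 6.15) = 1.82917 in.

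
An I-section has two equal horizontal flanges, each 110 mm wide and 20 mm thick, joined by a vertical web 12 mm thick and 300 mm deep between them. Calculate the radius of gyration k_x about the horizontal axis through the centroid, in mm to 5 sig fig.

Decompose the section into non-overlapping parts with the origin at the bottom-left of its bounding rectangle.
Bottom flange: 110 × 20, A = 2 200 mm², y = 10 mm, Ī = 73333.33 mm⁴.
Web: 12 × 300, A = 3 600 mm², y = 170 mm, Ī = 27 000 000 mm⁴.
Top flange: 110 × 20, A = 2 200 mm², y = 330 mm, Ī = 73333.33 mm⁴.
By symmetry the centroid is at mid-height, ȳ = 170 mm.
Transfer each piece to the horizontal axis through the centroid using Ī + A·d² with d = y − 170:
  bottom flange: d = -160 mm → contributes +56 393 333 mm⁴
  web: d = 0 mm → contributes +27 000 000 mm⁴
  top flange: d = 160 mm → contributes +56 393 333 mm⁴
Total I = 139 786 667 mm⁴.
Radius of gyration: k = √(I/A) = √(139 786 667 / 8 000) = 132.1867 mm.

k_x ≈ 132.19 mm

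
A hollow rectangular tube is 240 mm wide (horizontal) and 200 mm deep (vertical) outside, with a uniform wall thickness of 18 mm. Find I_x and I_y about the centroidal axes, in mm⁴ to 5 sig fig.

I_x ≈ 8.5014 × 10⁷ mm⁴, I_y ≈ 1.1437 × 10⁸ mm⁴

Treat the section as a set of non-overlapping primitives; coordinates are from the bounding-box lower-left.
Outer rectangle: 240 × 200, A = 48 000 mm², y = 100 mm, Ī = 160 000 000 mm⁴.
Inner void (subtracted): 204 × 164, A = 33 456 mm², y = 100 mm, Ī = 74 986 048 mm⁴.
By symmetry the centroid is at mid-height, ȳ = 100 mm.
All pieces are centred on the centroidal x-axis, so I = ΣĪ (holes subtracted) = 85 013 952 mm⁴.
Repeating about the centroidal y-axis gives I_y = 114 374 592 mm⁴.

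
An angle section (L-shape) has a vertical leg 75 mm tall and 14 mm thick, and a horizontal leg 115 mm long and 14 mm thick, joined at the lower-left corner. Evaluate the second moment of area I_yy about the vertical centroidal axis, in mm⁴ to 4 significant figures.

I_yy ≈ 3.211 × 10⁶ mm⁴

Split into non-overlapping primitives; take the origin at the lower-left of the bounding box.
Vertical leg: 14 × 75, A = 1 050 mm², x = 7 mm, Ī = 17 150 mm⁴.
Horizontal leg (remainder): 101 × 14, A = 1 414 mm², x = 64.5 mm, Ī = 1 202 018 mm⁴.
Centroid: x̄ = ΣA·x / ΣA = 39.9972 mm.
Transfer each piece to the vertical centroidal axis using Ī + A·d² with d = x − 39.9972:
  vertical leg: d = -32.9972 mm → contributes +1 160 403 mm⁴
  horizontal leg (remainder): d = 24.5028 mm → contributes +2 050 968 mm⁴
Total I = 3 211 371 mm⁴.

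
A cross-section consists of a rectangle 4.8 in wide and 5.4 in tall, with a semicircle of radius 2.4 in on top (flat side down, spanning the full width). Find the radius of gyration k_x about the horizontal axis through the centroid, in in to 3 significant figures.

k_x ≈ 2.13 in

Decompose the section into non-overlapping parts with the origin at the bottom-left of its bounding rectangle.
Rectangular body: 4.8 × 5.4, A = 25.92 in², y = 2.7 in, Ī = 62.986 in⁴.
Semicircular cap: semicircle r = 2.4, A = 9.0478 in², y = 6.4186 in, Ī = 3.6415 in⁴.
Centroid: ȳ = ΣA·y / ΣA = 3.6622 in.
Transfer each piece to the horizontal axis through the centroid using Ī + A·d² with d = y − 3.6622:
  rectangular body: d = -0.96217 in → contributes +86.982 in⁴
  semicircular cap: d = 2.7564 in → contributes +72.385 in⁴
Total I = 159.37 in⁴.
Radius of gyration: k = √(I/A) = √(159.37 / 34.968) = 2.1348 in.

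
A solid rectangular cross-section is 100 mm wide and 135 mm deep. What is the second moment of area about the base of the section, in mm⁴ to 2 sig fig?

The section: 100 × 135, A = 13 500 mm², y = 67.5 mm, Ī = 20 503 125 mm⁴.
Transfer it to the base of the section using Ī + A·d² with d = y − 0:
  the section: d = 67.5 mm → contributes +82 012 500 mm⁴
Total I = 82 012 500 mm⁴.

I_base ≈ 8.2 × 10⁷ mm⁴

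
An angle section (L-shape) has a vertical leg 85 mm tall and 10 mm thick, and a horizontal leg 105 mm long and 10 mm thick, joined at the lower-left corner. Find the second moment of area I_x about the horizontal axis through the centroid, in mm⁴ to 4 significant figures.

I_x ≈ 1.151 × 10⁶ mm⁴

Break the section into simple shapes (no overlaps), measuring from the bottom-left corner of the bounding box.
Vertical leg: 10 × 85, A = 850 mm², y = 42.5 mm, Ī = 511 771 mm⁴.
Horizontal leg (remainder): 95 × 10, A = 950 mm², y = 5 mm, Ī = 7916.67 mm⁴.
Centroid: ȳ = ΣA·y / ΣA = 22.7083 mm.
Transfer each piece to the horizontal axis through the centroid using Ī + A·d² with d = y − 22.7083:
  vertical leg: d = 19.7917 mm → contributes +844 724 mm⁴
  horizontal leg (remainder): d = -17.7083 mm → contributes +305 822 mm⁴
Total I = 1 150 547 mm⁴.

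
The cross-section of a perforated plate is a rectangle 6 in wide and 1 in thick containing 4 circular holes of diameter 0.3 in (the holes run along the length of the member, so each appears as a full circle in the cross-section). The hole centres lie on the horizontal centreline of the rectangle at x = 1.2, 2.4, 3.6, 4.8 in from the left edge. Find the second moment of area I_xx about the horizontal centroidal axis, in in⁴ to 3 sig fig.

I_xx ≈ 0.498 in⁴

Break the section into simple shapes (no overlaps), measuring from the bottom-left corner of the bounding box.
Plate: 6 × 1, A = 6 in², y = 0.5 in, Ī = 0.5 in⁴.
Hole 1 (subtracted): ⌀0.3, A = 0.070686 in², y = 0.5 in, Ī = 0.00039761 in⁴.
Hole 2 (subtracted): ⌀0.3, A = 0.070686 in², y = 0.5 in, Ī = 0.00039761 in⁴.
Hole 3 (subtracted): ⌀0.3, A = 0.070686 in², y = 0.5 in, Ī = 0.00039761 in⁴.
Hole 4 (subtracted): ⌀0.3, A = 0.070686 in², y = 0.5 in, Ī = 0.00039761 in⁴.
By symmetry the centroid is at mid-height, ȳ = 0.5 in.
All pieces are centred on the horizontal centroidal axis, so I = ΣĪ (holes subtracted) = 0.49841 in⁴.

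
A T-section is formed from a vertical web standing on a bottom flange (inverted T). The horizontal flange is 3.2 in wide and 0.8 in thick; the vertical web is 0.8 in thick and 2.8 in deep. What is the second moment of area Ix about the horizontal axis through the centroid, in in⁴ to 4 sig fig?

Ix ≈ 5.471 in⁴

Split into non-overlapping primitives; take the origin at the lower-left of the bounding box.
Flange: 3.2 × 0.8, A = 2.56 in², y = 0.4 in, Ī = 0.136533 in⁴.
Web: 0.8 × 2.8, A = 2.24 in², y = 2.2 in, Ī = 1.46347 in⁴.
Centroid: ȳ = ΣA·y / ΣA = 1.24 in.
Transfer each piece to the horizontal axis through the centroid using Ī + A·d² with d = y − 1.24:
  flange: d = -0.84 in → contributes +1.94287 in⁴
  web: d = 0.96 in → contributes +3.52785 in⁴
Total I = 5.47072 in⁴.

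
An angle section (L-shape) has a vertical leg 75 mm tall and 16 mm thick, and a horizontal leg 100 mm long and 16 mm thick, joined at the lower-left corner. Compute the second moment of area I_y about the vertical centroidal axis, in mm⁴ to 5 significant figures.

Decompose the section into non-overlapping parts with the origin at the bottom-left of its bounding rectangle.
Vertical leg: 16 × 75, A = 1 200 mm², x = 8 mm, Ī = 25 600 mm⁴.
Horizontal leg (remainder): 84 × 16, A = 1 344 mm², x = 58 mm, Ī = 790 272 mm⁴.
Centroid: x̄ = ΣA·x / ΣA = 34.41509 mm.
Transfer each piece to the vertical centroidal axis using Ī + A·d² with d = x − 34.41509:
  vertical leg: d = -26.41509 mm → contributes +862908.7 mm⁴
  horizontal leg (remainder): d = 23.58491 mm → contributes +1 537 869 mm⁴
Total I = 2 400 778 mm⁴.

I_y ≈ 2.4008 × 10⁶ mm⁴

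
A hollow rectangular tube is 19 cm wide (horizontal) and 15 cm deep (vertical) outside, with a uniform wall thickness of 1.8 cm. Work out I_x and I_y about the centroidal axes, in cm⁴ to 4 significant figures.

Treat the section as a set of non-overlapping primitives; coordinates are from the bounding-box lower-left.
Outer rectangle: 19 × 15, A = 285 cm², y = 7.5 cm, Ī = 5343.75 cm⁴.
Inner void (subtracted): 15.4 × 11.4, A = 175.56 cm², y = 7.5 cm, Ī = 1901.31 cm⁴.
By symmetry the centroid is at mid-height, ȳ = 7.5 cm.
All pieces are centred on the centroidal x-axis, so I = ΣĪ (holes subtracted) = 3442.44 cm⁴.
Repeating about the centroidal y-axis gives I_y = 5104.1 cm⁴.

I_x ≈ 3442 cm⁴, I_y ≈ 5104 cm⁴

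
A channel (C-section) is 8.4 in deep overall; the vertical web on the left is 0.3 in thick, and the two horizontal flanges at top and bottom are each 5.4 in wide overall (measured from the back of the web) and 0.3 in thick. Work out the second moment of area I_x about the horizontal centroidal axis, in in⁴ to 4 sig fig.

Break the section into simple shapes (no overlaps), measuring from the bottom-left corner of the bounding box.
Web: 0.3 × 8.4, A = 2.52 in², y = 4.2 in, Ī = 14.8176 in⁴.
Top flange (beyond web): 5.1 × 0.3, A = 1.53 in², y = 8.25 in, Ī = 0.011475 in⁴.
Bottom flange (beyond web): 5.1 × 0.3, A = 1.53 in², y = 0.15 in, Ī = 0.011475 in⁴.
By symmetry the centroid is at mid-height, ȳ = 4.2 in.
Transfer each piece to the horizontal centroidal axis using Ī + A·d² with d = y − 4.2:
  web: d = 0 in → contributes +14.8176 in⁴
  top flange (beyond web): d = 4.05 in → contributes +25.1073 in⁴
  bottom flange (beyond web): d = -4.05 in → contributes +25.1073 in⁴
Total I = 65.0322 in⁴.

I_x ≈ 65.03 in⁴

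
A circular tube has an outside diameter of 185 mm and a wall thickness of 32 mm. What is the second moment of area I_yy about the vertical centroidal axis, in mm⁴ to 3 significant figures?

Decompose the section into non-overlapping parts with the origin at the bottom-left of its bounding rectangle.
Outer circle: ⌀185, A = 26 880 mm², x = 92.5 mm, Ī = 57 498 539 mm⁴.
Bore (subtracted): ⌀121, A = 11 499 mm², x = 92.5 mm, Ī = 10 522 317 mm⁴.
By symmetry the centroid is at mid-width, x̄ = 92.5 mm.
All pieces are centred on the vertical centroidal axis, so I = ΣĪ (holes subtracted) = 46 976 222 mm⁴.

I_yy ≈ 4.70 × 10⁷ mm⁴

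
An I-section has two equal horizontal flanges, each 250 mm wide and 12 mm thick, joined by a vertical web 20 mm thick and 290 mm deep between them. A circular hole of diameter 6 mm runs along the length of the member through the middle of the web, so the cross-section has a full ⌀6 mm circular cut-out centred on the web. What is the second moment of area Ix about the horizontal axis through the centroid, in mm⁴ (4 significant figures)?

Decompose the section into non-overlapping parts with the origin at the bottom-left of its bounding rectangle.
Bottom flange: 250 × 12, A = 3 000 mm², y = 6 mm, Ī = 36 000 mm⁴.
Web: 20 × 290, A = 5 800 mm², y = 157 mm, Ī = 40 648 333 mm⁴.
Top flange: 250 × 12, A = 3 000 mm², y = 308 mm, Ī = 36 000 mm⁴.
Hole (subtracted): ⌀6, A = 28.2743 mm², y = 157 mm, Ī = 63.6173 mm⁴.
By symmetry the centroid is at mid-height, ȳ = 157 mm.
Transfer each piece to the horizontal axis through the centroid using Ī + A·d² with d = y − 157:
  bottom flange: d = -151 mm → contributes +68 439 000 mm⁴
  web: d = 0 mm → contributes +40 648 333 mm⁴
  top flange: d = 151 mm → contributes +68 439 000 mm⁴
  hole: d = 0 mm → contributes −63.6173 mm⁴
Total I = 177 526 270 mm⁴.

Ix ≈ 1.775 × 10⁸ mm⁴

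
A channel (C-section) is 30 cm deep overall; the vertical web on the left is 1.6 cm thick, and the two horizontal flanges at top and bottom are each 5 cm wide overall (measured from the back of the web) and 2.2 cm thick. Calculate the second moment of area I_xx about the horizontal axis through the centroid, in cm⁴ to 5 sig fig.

Treat the section as a set of non-overlapping primitives; coordinates are from the bounding-box lower-left.
Web: 1.6 × 30, A = 48 cm², y = 15 cm, Ī = 3 600 cm⁴.
Top flange (beyond web): 3.4 × 2.2, A = 7.48 cm², y = 28.9 cm, Ī = 3.016933 cm⁴.
Bottom flange (beyond web): 3.4 × 2.2, A = 7.48 cm², y = 1.1 cm, Ī = 3.016933 cm⁴.
By symmetry the centroid is at mid-height, ȳ = 15 cm.
Transfer each piece to the horizontal axis through the centroid using Ī + A·d² with d = y − 15:
  web: d = 0 cm → contributes +3 600 cm⁴
  top flange (beyond web): d = 13.9 cm → contributes +1448.228 cm⁴
  bottom flange (beyond web): d = -13.9 cm → contributes +1448.228 cm⁴
Total I = 6496.455 cm⁴.

I_xx ≈ 6496.5 cm⁴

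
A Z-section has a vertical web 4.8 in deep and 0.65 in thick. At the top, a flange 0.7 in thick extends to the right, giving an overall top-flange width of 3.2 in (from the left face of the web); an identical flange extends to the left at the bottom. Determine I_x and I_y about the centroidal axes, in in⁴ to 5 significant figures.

Split into non-overlapping primitives; take the origin at the lower-left of the bounding box.
Web: 0.65 × 4.8, A = 3.12 in², y = 2.4 in, Ī = 5.9904 in⁴.
Top flange (beyond web): 2.55 × 0.7, A = 1.785 in², y = 4.45 in, Ī = 0.0728875 in⁴.
Bottom flange (beyond web): 2.55 × 0.7, A = 1.785 in², y = 0.35 in, Ī = 0.0728875 in⁴.
Centroid: ȳ = ΣA·y / ΣA = 2.4 in.
Transfer each piece to the centroidal x-axis using Ī + A·d² with d = y − 2.4:
  web: d = 0 in → contributes +5.9904 in⁴
  top flange (beyond web): d = 2.05 in → contributes +7.57435 in⁴
  bottom flange (beyond web): d = -2.05 in → contributes +7.57435 in⁴
Total I = 21.1391 in⁴.
For the y-axis: x̄ = 2.875 in.
Repeating about the centroidal y-axis gives I_y = 11.18354 in⁴.

I_x ≈ 21.139 in⁴, I_y ≈ 11.184 in⁴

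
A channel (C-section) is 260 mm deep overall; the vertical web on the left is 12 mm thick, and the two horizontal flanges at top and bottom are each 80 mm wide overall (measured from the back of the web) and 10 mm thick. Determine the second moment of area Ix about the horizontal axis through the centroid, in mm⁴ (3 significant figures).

Treat the section as a set of non-overlapping primitives; coordinates are from the bounding-box lower-left.
Web: 12 × 260, A = 3 120 mm², y = 130 mm, Ī = 17 576 000 mm⁴.
Top flange (beyond web): 68 × 10, A = 680 mm², y = 255 mm, Ī = 5666.7 mm⁴.
Bottom flange (beyond web): 68 × 10, A = 680 mm², y = 5 mm, Ī = 5666.7 mm⁴.
By symmetry the centroid is at mid-height, ȳ = 130 mm.
Transfer each piece to the horizontal axis through the centroid using Ī + A·d² with d = y − 130:
  web: d = 0 mm → contributes +17 576 000 mm⁴
  top flange (beyond web): d = 125 mm → contributes +10 630 667 mm⁴
  bottom flange (beyond web): d = -125 mm → contributes +10 630 667 mm⁴
Total I = 38 837 333 mm⁴.

Ix ≈ 3.88 × 10⁷ mm⁴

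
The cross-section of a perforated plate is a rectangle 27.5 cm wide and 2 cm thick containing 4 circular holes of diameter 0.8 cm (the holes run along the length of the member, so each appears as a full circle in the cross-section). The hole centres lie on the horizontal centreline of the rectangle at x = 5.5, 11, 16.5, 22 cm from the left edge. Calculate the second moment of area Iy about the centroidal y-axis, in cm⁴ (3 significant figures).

Split into non-overlapping primitives; take the origin at the lower-left of the bounding box.
Plate: 27.5 × 2, A = 55 cm², x = 13.75 cm, Ī = 3466.1 cm⁴.
Hole 1 (subtracted): ⌀0.8, A = 0.50265 cm², x = 5.5 cm, Ī = 0.020106 cm⁴.
Hole 2 (subtracted): ⌀0.8, A = 0.50265 cm², x = 11 cm, Ī = 0.020106 cm⁴.
Hole 3 (subtracted): ⌀0.8, A = 0.50265 cm², x = 16.5 cm, Ī = 0.020106 cm⁴.
Hole 4 (subtracted): ⌀0.8, A = 0.50265 cm², x = 22 cm, Ī = 0.020106 cm⁴.
By symmetry the centroid is at mid-width, x̄ = 13.75 cm.
Transfer each piece to the centroidal y-axis using Ī + A·d² with d = x − 13.75:
  plate: d = 0 cm → contributes +3466.1 cm⁴
  hole 1: d = -8.25 cm → contributes −34.232 cm⁴
  hole 2: d = -2.75 cm → contributes −3.8214 cm⁴
  hole 3: d = 2.75 cm → contributes −3.8214 cm⁴
  hole 4: d = 8.25 cm → contributes −34.232 cm⁴
Total I = 3 390 cm⁴.

Iy ≈ 3390 cm⁴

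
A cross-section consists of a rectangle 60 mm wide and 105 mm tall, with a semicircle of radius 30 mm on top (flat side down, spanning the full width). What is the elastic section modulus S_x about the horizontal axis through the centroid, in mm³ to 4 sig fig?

S_x ≈ 1.530 × 10⁵ mm³

Break the section into simple shapes (no overlaps), measuring from the bottom-left corner of the bounding box.
Rectangular body: 60 × 105, A = 6 300 mm², y = 52.5 mm, Ī = 5 788 125 mm⁴.
Semicircular cap: semicircle r = 30, A = 1413.72 mm², y = 117.732 mm, Ī = 88903.1 mm⁴.
Centroid: ȳ = ΣA·y / ΣA = 64.4553 mm.
Transfer each piece to the horizontal axis through the centroid using Ī + A·d² with d = y − 64.4553:
  rectangular body: d = -11.9553 mm → contributes +6 688 585 mm⁴
  semicircular cap: d = 53.2771 mm → contributes +4 101 659 mm⁴
Total I = 10 790 245 mm⁴.
Extreme fibre distance c = 70.5447 mm; S = I/c = 152 956 mm³.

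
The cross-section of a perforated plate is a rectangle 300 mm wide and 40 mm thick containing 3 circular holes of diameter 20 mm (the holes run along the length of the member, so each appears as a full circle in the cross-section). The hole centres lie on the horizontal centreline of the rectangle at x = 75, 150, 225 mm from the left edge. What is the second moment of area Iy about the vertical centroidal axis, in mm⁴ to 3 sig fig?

Split into non-overlapping primitives; take the origin at the lower-left of the bounding box.
Plate: 300 × 40, A = 12 000 mm², x = 150 mm, Ī = 90 000 000 mm⁴.
Hole 1 (subtracted): ⌀20, A = 314.16 mm², x = 75 mm, Ī = 7 854 mm⁴.
Hole 2 (subtracted): ⌀20, A = 314.16 mm², x = 150 mm, Ī = 7 854 mm⁴.
Hole 3 (subtracted): ⌀20, A = 314.16 mm², x = 225 mm, Ī = 7 854 mm⁴.
By symmetry the centroid is at mid-width, x̄ = 150 mm.
Transfer each piece to the vertical centroidal axis using Ī + A·d² with d = x − 150:
  plate: d = 0 mm → contributes +90 000 000 mm⁴
  hole 1: d = -75 mm → contributes −1 775 000 mm⁴
  hole 2: d = 0 mm → contributes −7 854 mm⁴
  hole 3: d = 75 mm → contributes −1 775 000 mm⁴
Total I = 86 442 146 mm⁴.

Iy ≈ 8.64 × 10⁷ mm⁴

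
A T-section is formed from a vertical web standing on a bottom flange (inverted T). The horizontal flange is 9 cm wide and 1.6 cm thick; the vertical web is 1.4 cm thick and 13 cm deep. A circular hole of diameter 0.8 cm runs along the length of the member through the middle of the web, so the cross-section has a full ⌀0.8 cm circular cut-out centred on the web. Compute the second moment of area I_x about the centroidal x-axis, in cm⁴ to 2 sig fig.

I_x ≈ 680 cm⁴

Decompose the section into non-overlapping parts with the origin at the bottom-left of its bounding rectangle.
Flange: 9 × 1.6, A = 14.4 cm², y = 0.8 cm, Ī = 3.072 cm⁴.
Web: 1.4 × 13, A = 18.2 cm², y = 8.1 cm, Ī = 256.3 cm⁴.
Hole (subtracted): ⌀0.8, A = 0.5027 cm², y = 8.1 cm, Ī = 0.02011 cm⁴.
Centroid: ȳ = ΣA·y / ΣA = 4.825 cm.
Transfer each piece to the centroidal x-axis using Ī + A·d² with d = y − 4.825:
  flange: d = -4.025 cm → contributes +236.4 cm⁴
  web: d = 3.275 cm → contributes +451.5 cm⁴
  hole: d = 3.275 cm → contributes −5.412 cm⁴
Total I = 682.5 cm⁴.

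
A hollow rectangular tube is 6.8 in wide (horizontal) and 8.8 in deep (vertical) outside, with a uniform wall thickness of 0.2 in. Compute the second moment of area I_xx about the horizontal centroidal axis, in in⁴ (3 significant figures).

I_xx ≈ 70.1 in⁴

Split into non-overlapping primitives; take the origin at the lower-left of the bounding box.
Outer rectangle: 6.8 × 8.8, A = 59.84 in², y = 4.4 in, Ī = 386.17 in⁴.
Inner void (subtracted): 6.4 × 8.4, A = 53.76 in², y = 4.4 in, Ī = 316.11 in⁴.
By symmetry the centroid is at mid-height, ȳ = 4.4 in.
All pieces are centred on the horizontal centroidal axis, so I = ΣĪ (holes subtracted) = 70.059 in⁴.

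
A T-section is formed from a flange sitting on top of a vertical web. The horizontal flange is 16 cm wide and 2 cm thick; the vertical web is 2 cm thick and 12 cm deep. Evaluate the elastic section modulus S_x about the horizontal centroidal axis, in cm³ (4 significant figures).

S_x ≈ 97.07 cm³

Decompose the section into non-overlapping parts with the origin at the bottom-left of its bounding rectangle.
Flange: 16 × 2, A = 32 cm², y = 13 cm, Ī = 10.6667 cm⁴.
Web: 2 × 12, A = 24 cm², y = 6 cm, Ī = 288 cm⁴.
Centroid: ȳ = ΣA·y / ΣA = 10 cm.
Transfer each piece to the horizontal centroidal axis using Ī + A·d² with d = y − 10:
  flange: d = 3 cm → contributes +298.667 cm⁴
  web: d = -4 cm → contributes +672 cm⁴
Total I = 970.667 cm⁴.
Extreme fibre distance c = 10 cm; S = I/c = 97.0667 cm³.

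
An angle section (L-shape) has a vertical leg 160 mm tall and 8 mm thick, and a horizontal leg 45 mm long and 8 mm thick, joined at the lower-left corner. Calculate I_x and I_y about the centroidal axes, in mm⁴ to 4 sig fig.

I_x ≈ 4.121 × 10⁶ mm⁴, I_y ≈ 1.623 × 10⁵ mm⁴

Decompose the section into non-overlapping parts with the origin at the bottom-left of its bounding rectangle.
Vertical leg: 8 × 160, A = 1 280 mm², y = 80 mm, Ī = 2 730 667 mm⁴.
Horizontal leg (remainder): 37 × 8, A = 296 mm², y = 4 mm, Ī = 1578.67 mm⁴.
Centroid: ȳ = ΣA·y / ΣA = 65.7259 mm.
Transfer each piece to the centroidal x-axis using Ī + A·d² with d = y − 65.7259:
  vertical leg: d = 14.2741 mm → contributes +2 991 467 mm⁴
  horizontal leg (remainder): d = -61.7259 mm → contributes +1 129 364 mm⁴
Total I = 4 120 831 mm⁴.
For the y-axis: x̄ = 8.22589 mm.
Repeating about the centroidal y-axis gives I_y = 162 301 mm⁴.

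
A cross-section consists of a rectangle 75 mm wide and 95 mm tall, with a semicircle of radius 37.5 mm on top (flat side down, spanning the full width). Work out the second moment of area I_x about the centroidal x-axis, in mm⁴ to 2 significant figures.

Treat the section as a set of non-overlapping primitives; coordinates are from the bounding-box lower-left.
Rectangular body: 75 × 95, A = 7 125 mm², y = 47.5 mm, Ī = 5 358 594 mm⁴.
Semicircular cap: semicircle r = 37.5, A = 2 209 mm², y = 110.9 mm, Ī = 217 049 mm⁴.
Centroid: ȳ = ΣA·y / ΣA = 62.51 mm.
Transfer each piece to the centroidal x-axis using Ī + A·d² with d = y − 62.51:
  rectangular body: d = -15.01 mm → contributes +6 963 358 mm⁴
  semicircular cap: d = 48.41 mm → contributes +5 393 279 mm⁴
Total I = 12 356 637 mm⁴.

I_x ≈ 1.2 × 10⁷ mm⁴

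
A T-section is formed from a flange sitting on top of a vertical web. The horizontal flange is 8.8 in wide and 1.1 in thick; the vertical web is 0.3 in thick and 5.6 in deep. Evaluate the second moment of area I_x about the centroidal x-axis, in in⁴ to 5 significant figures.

Break the section into simple shapes (no overlaps), measuring from the bottom-left corner of the bounding box.
Flange: 8.8 × 1.1, A = 9.68 in², y = 6.15 in, Ī = 0.9760667 in⁴.
Web: 0.3 × 5.6, A = 1.68 in², y = 2.8 in, Ī = 4.3904 in⁴.
Centroid: ȳ = ΣA·y / ΣA = 5.654577 in.
Transfer each piece to the centroidal x-axis using Ī + A·d² with d = y − 5.654577:
  flange: d = 0.4954225 in → contributes +3.35196 in⁴
  web: d = -2.854577 in → contributes +18.08007 in⁴
Total I = 21.43203 in⁴.

I_x ≈ 21.432 in⁴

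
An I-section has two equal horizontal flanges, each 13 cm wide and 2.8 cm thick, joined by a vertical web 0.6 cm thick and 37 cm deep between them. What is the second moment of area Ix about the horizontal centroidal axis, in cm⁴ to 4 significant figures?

Ix ≈ 3.141 × 10⁴ cm⁴

Break the section into simple shapes (no overlaps), measuring from the bottom-left corner of the bounding box.
Bottom flange: 13 × 2.8, A = 36.4 cm², y = 1.4 cm, Ī = 23.7813 cm⁴.
Web: 0.6 × 37, A = 22.2 cm², y = 21.3 cm, Ī = 2532.65 cm⁴.
Top flange: 13 × 2.8, A = 36.4 cm², y = 41.2 cm, Ī = 23.7813 cm⁴.
By symmetry the centroid is at mid-height, ȳ = 21.3 cm.
Transfer each piece to the horizontal centroidal axis using Ī + A·d² with d = y − 21.3:
  bottom flange: d = -19.9 cm → contributes +14438.5 cm⁴
  web: d = 0 cm → contributes +2532.65 cm⁴
  top flange: d = 19.9 cm → contributes +14438.5 cm⁴
Total I = 31409.7 cm⁴.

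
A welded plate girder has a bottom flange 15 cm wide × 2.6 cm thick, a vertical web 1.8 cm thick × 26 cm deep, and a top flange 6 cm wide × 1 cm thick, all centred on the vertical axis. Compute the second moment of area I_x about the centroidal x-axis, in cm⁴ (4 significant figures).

I_x ≈ 9252 cm⁴

Decompose the section into non-overlapping parts with the origin at the bottom-left of its bounding rectangle.
Bottom plate: 15 × 2.6, A = 39 cm², y = 1.3 cm, Ī = 21.97 cm⁴.
Web plate: 1.8 × 26, A = 46.8 cm², y = 15.6 cm, Ī = 2636.4 cm⁴.
Top plate: 6 × 1, A = 6 cm², y = 29.1 cm, Ī = 0.5 cm⁴.
Centroid: ȳ = ΣA·y / ΣA = 10.4072 cm.
Transfer each piece to the centroidal x-axis using Ī + A·d² with d = y − 10.4072:
  bottom plate: d = -9.10719 cm → contributes +3256.67 cm⁴
  web plate: d = 5.19281 cm → contributes +3898.38 cm⁴
  top plate: d = 18.6928 cm → contributes +2097.03 cm⁴
Total I = 9252.07 cm⁴.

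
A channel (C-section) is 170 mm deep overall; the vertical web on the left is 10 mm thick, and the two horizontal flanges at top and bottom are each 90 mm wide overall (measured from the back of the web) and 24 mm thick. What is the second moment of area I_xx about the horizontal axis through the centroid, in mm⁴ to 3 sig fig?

I_xx ≈ 2.47 × 10⁷ mm⁴

Split into non-overlapping primitives; take the origin at the lower-left of the bounding box.
Web: 10 × 170, A = 1 700 mm², y = 85 mm, Ī = 4 094 167 mm⁴.
Top flange (beyond web): 80 × 24, A = 1 920 mm², y = 158 mm, Ī = 92 160 mm⁴.
Bottom flange (beyond web): 80 × 24, A = 1 920 mm², y = 12 mm, Ī = 92 160 mm⁴.
By symmetry the centroid is at mid-height, ȳ = 85 mm.
Transfer each piece to the horizontal axis through the centroid using Ī + A·d² with d = y − 85:
  web: d = 0 mm → contributes +4 094 167 mm⁴
  top flange (beyond web): d = 73 mm → contributes +10 323 840 mm⁴
  bottom flange (beyond web): d = -73 mm → contributes +10 323 840 mm⁴
Total I = 24 741 847 mm⁴.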